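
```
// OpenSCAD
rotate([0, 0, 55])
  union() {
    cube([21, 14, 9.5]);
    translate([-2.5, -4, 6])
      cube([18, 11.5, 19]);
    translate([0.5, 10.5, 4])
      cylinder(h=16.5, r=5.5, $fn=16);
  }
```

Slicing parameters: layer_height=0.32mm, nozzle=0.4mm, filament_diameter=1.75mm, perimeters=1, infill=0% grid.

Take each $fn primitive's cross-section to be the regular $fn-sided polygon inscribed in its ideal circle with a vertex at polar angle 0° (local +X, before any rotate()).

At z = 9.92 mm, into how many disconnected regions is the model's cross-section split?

At z = 9.92 mm: the cube is absent (z outside [0, 9.5]); the cube at (-2.5, -4) is present — its section is the full 18×11.5 rectangle; the r=5.5 cylinder at (0.5, 10.5) contributes a regular 16-gon of circumradius 5.5; Combining (union): the regions partially overlap (shared area 14.15 mm²), so overlapping operands fuse into one piece — 1 connected region; (whole slice rotated 55° about Z — lengths, areas and connectivity unchanged). The result has 1 disconnected region.

1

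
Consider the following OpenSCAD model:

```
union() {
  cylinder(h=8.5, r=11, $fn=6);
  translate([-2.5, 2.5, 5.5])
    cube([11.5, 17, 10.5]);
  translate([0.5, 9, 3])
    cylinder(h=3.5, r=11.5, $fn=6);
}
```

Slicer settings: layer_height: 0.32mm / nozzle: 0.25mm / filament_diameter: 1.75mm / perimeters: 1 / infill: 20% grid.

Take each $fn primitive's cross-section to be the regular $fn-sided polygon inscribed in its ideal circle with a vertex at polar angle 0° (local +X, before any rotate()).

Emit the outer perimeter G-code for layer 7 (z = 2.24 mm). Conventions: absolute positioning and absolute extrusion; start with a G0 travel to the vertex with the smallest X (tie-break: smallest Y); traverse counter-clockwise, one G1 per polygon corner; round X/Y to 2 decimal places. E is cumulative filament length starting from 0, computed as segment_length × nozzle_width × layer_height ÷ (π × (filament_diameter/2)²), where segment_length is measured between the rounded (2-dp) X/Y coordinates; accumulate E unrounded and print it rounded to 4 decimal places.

G0 X-11.00 Y0.00 Z2.24
G1 X-5.50 Y-9.53 E0.3660
G1 X5.50 Y-9.53 E0.7318
G1 X11.00 Y0.00 E1.0978
G1 X5.50 Y9.53 E1.4638
G1 X-5.50 Y9.53 E1.8296
G1 X-11.00 Y0.00 E2.1956

At z = 2.24 mm: the r=11 cylinder gives a regular 6-gon of circumradius 11 (constant along its height); the cube at (-2.5, 2.5) does not reach this height (z outside [5.5, 16]); the cylinder at (0.5, 9) is not intersected at this z (z outside [3, 6.5]); Merging all regions: only the r=11 cylinder is present, so the union is just that shape — 1 connected region. The outline is a single polygon with 6 vertices. Extrusion per mm of travel: 0.25 × 0.32 / (π × 0.875²) = 0.033260. Accumulating E over each segment gives final E = 2.1956.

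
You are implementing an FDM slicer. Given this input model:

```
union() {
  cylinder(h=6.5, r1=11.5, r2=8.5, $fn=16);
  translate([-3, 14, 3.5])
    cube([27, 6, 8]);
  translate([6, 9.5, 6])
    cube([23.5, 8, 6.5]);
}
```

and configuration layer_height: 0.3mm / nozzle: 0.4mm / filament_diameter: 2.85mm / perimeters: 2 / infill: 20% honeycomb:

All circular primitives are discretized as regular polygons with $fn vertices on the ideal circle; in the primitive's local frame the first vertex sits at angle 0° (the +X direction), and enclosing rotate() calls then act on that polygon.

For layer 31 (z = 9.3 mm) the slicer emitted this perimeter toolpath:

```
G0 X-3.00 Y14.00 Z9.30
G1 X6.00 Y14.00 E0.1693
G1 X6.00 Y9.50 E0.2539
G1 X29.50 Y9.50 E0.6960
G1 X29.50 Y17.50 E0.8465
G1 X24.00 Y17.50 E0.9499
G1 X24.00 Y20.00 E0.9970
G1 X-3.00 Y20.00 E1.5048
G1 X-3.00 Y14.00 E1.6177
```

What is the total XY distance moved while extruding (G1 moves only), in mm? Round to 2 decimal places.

86.00 mm

Sum the Euclidean lengths of each G1 segment: total = 86.00 mm.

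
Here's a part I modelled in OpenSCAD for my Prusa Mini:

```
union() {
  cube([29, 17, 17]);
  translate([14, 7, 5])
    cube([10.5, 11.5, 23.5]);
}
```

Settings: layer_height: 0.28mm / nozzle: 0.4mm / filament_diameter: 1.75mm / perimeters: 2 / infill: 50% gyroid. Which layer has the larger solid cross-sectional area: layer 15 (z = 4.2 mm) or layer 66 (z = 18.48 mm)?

Layer 15 (z = 4.2): the cube (footprint 29×17) is included at this height (area 493.00 mm²); the cube at (14, 7) is not intersected at this z (z outside [5, 28.5]); Merging all regions: only the 29×17 cube is present, so the union is just that shape — area = 493.00 mm². So its area = 493.00 mm². Layer 66 (z = 18.48): the cube is not intersected at this z (z outside [0, 17]); the 10.5×11.5 cube at (14, 7) contributes its full rectangle (area 120.75 mm²); Taking the union: only the 10.5×11.5 cube at (14, 7) is present, so the union is just that shape — area = 120.75 mm². So its area = 120.75 mm². Layer 15 is larger (493.00 vs 120.75 mm²).

layer 15 (z = 4.2 mm)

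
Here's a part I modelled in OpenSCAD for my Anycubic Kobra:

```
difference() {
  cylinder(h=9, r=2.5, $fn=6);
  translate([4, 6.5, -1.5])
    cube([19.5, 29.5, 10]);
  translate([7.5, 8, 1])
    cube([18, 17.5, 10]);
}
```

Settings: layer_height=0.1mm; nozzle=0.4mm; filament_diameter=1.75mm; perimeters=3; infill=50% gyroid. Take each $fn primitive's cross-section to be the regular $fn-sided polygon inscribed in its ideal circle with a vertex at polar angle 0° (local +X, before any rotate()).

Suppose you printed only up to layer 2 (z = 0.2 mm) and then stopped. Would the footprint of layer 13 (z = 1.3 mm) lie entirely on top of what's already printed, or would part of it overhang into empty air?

entirely on top

Compare the two slices. At z = 0.2: the r=2.5 cylinder gives a regular 6-gon of circumradius 2.5 (constant along its height) (area = (6/2)·2.500²·sin(360°/6) = 16.24 mm²); the 19.5×29.5 cube at (4, 6.5) contributes its full rectangle (area 575.25 mm²); the cube at (7.5, 8) is not intersected at this z (z outside [1, 11]); After the difference (first − rest): starting from the r=2.5 cylinder (16.24 mm²), the 19.5×29.5 cube at (4, 6.5) misses the remaining region (no effect) — area = 16.24 mm². At z = 1.3: the r=2.5 cylinder contributes a regular 6-gon of circumradius 2.5 (area = (6/2)·2.500²·sin(360°/6) = 16.24 mm²); the 19.5×29.5 cube at (4, 6.5) contributes its full rectangle (area 575.25 mm²); the cube at (7.5, 8) is present — its section is the full 18×17.5 rectangle (area 315.00 mm²); After the difference (first − rest): starting from the r=2.5 cylinder (16.24 mm²), the 19.5×29.5 cube at (4, 6.5) misses the remaining region (no effect); the 18×17.5 cube at (7.5, 8) misses the remaining region (no effect) — area = 16.24 mm². Checking containment: the cross-section at z = 1.3 is a subset of the cross-section at z = 0.2.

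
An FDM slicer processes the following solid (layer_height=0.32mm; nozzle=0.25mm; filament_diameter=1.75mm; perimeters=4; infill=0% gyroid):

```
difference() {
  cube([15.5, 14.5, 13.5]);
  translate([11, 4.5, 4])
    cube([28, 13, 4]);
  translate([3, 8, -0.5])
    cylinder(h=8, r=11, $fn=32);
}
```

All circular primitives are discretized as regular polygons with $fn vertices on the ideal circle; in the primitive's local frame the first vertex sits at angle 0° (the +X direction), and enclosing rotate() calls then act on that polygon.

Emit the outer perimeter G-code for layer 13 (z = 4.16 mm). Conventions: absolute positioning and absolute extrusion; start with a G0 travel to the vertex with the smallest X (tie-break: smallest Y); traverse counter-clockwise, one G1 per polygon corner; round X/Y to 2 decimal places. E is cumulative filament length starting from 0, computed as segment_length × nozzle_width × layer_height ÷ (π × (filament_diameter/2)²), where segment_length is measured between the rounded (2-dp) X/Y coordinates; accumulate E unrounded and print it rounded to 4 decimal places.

G0 X10.51 Y0.00 Z4.16
G1 X15.50 Y0.00 E0.1660
G1 X15.50 Y4.50 E0.3156
G1 X13.38 Y4.50 E0.3862
G1 X13.16 Y3.79 E0.4109
G1 X12.15 Y1.89 E0.4824
G1 X10.78 Y0.22 E0.5543
G1 X10.51 Y0.00 E0.5659

At z = 4.16 mm: the cube is present — its section is the full 15.5×14.5 rectangle; the cube at (11, 4.5) (footprint 28×13) is included at this height; the cylinder at (3, 8): section is a regular 32-gon, circumradius r=11; Taking the first minus the rest: starting from the 15.5×14.5 cube, the 28×13 cube at (11, 4.5) partially overlaps it — only the 45.00 mm² overlap (of its 364.00 mm²) is removed, clipping the outline; the r=11 cylinder at (3, 8) partially overlaps it — only the 164.95 mm² overlap (of its 377.69 mm²) is removed, clipping the outline — 1 connected region. The outline is a single polygon with 7 vertices. Extrusion per mm of travel: 0.25 × 0.32 / (π × 0.875²) = 0.033260. Accumulating E over each segment gives final E = 0.5659.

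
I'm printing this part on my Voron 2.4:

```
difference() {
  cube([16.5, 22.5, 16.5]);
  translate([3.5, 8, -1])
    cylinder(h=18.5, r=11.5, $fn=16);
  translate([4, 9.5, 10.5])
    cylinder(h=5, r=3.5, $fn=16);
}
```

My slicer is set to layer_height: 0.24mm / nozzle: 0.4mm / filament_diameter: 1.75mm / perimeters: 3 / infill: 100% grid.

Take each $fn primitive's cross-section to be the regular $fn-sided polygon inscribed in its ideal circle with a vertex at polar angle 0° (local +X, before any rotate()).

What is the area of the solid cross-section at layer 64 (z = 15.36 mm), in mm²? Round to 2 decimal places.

120.40 mm²

At z = 15.36 mm: the cube (footprint 16.5×22.5) is included at this height (area 371.25 mm²); the r=11.5 cylinder at (3.5, 8) gives a regular 16-gon of circumradius 11.5 (constant along its height) (area = (16/2)·11.500²·sin(360°/16) = 404.88 mm²); the r=3.5 cylinder at (4, 9.5) gives a regular 16-gon of circumradius 3.5 (constant along its height) (area = (16/2)·3.500²·sin(360°/16) = 37.50 mm²); Subtracting the remaining from the first: starting from the 16.5×22.5 cube (371.25 mm²), the r=11.5 cylinder at (3.5, 8) partially overlaps it — only the 250.85 mm² overlap (of its 404.88 mm²) is removed, clipping the outline; the r=3.5 cylinder at (4, 9.5) misses the remaining region (no effect) — area = 120.40 mm². Overall, the cross-section is a single solid region. Net area = 120.40 mm².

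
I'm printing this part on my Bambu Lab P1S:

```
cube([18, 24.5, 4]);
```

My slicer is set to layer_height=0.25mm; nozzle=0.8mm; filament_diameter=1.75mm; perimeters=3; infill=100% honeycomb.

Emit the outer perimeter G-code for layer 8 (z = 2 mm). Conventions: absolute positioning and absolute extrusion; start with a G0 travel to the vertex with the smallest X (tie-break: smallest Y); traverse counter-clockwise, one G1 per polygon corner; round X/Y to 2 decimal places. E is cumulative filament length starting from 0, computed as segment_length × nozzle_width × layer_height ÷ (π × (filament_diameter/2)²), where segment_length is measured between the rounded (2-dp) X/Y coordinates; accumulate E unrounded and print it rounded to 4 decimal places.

G0 X0.00 Y0.00 Z2.00
G1 X18.00 Y0.00 E1.4967
G1 X18.00 Y24.50 E3.5339
G1 X0.00 Y24.50 E5.0306
G1 X0.00 Y0.00 E7.0678

At z = 2 mm: the 18×24.5 cube contributes its full rectangle. The outline is a single polygon with 4 vertices. Extrusion per mm of travel: 0.8 × 0.25 / (π × 0.875²) = 0.083150. Accumulating E over each segment gives final E = 7.0678.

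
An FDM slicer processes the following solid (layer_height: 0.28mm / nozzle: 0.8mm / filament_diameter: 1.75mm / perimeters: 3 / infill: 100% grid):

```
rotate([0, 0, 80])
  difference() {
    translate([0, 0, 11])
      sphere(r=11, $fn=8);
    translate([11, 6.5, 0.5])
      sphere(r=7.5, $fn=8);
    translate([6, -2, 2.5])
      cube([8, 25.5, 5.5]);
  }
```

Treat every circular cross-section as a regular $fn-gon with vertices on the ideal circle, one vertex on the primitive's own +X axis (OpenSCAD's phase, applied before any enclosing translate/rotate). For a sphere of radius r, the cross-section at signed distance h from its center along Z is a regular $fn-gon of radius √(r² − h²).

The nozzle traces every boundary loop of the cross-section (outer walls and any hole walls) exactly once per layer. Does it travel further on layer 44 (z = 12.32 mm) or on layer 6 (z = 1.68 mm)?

Layer 44 (z = 12.32): the sphere: section is a regular 8-gon, circumradius = √(r²−h²) = √(11²−1.32²) = 10.921 (perimeter = 2·8·10.921·sin(180°/8) = 66.87 mm); the sphere at (11, 6.5) is absent (|z−center|=11.820 > r=7.5); the cube at (6, -2) is absent (z outside [2.5, 8]); Subtracting the remaining from the first: none of the subtracted shapes is present at this height, so the r=11 sphere is unchanged — boundary = 66.87 mm; (whole slice rotated 80° about Z — lengths, areas and connectivity unchanged). So its perimeter = 66.87 mm. Layer 6 (z = 1.68): the r=11 sphere slices to a regular 8-gon of circumradius 5.843 (√(r²−h²) with h=9.32 from center) (perimeter = 2·8·5.843·sin(180°/8) = 35.77 mm); the r=7.5 sphere at (11, 6.5) slices to a regular 8-gon of circumradius 7.407 (√(r²−h²) with h=1.18 from center) (perimeter = 2·8·7.407·sin(180°/8) = 45.35 mm); the cube at (6, -2) does not reach this height (z outside [2.5, 8]); After the difference (first − rest): starting from the r=11 sphere, the r=7.5 sphere at (11, 6.5) misses the remaining region (no effect) — boundary = 35.77 mm; (rotated 80° about Z; rotation is an isometry so areas/perimeters/island counts are preserved). So its perimeter = 35.77 mm. Layer 44 is larger (66.87 vs 35.77 mm).

layer 44 (z = 12.32 mm)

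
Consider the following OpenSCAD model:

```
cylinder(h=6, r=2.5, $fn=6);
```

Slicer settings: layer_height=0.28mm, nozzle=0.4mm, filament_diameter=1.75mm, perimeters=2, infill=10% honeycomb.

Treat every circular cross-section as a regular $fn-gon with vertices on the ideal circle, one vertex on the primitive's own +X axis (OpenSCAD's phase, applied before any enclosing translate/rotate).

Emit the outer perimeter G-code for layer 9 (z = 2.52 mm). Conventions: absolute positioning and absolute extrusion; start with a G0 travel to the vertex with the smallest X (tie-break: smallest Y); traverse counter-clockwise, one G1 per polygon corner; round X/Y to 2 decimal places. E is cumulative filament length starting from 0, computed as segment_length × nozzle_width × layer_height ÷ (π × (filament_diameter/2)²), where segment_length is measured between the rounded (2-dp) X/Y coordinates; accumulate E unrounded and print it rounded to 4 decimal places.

G0 X-2.50 Y0.00 Z2.52
G1 X-1.25 Y-2.17 E0.1166
G1 X1.25 Y-2.17 E0.2330
G1 X2.50 Y0.00 E0.3496
G1 X1.25 Y2.17 E0.4662
G1 X-1.25 Y2.17 E0.5826
G1 X-2.50 Y0.00 E0.6993

At z = 2.52 mm: the cylinder: section is a regular 6-gon, circumradius r=2.5. The outline is a single polygon with 6 vertices. Extrusion per mm of travel: 0.4 × 0.28 / (π × 0.875²) = 0.046564. Accumulating E over each segment gives final E = 0.6993.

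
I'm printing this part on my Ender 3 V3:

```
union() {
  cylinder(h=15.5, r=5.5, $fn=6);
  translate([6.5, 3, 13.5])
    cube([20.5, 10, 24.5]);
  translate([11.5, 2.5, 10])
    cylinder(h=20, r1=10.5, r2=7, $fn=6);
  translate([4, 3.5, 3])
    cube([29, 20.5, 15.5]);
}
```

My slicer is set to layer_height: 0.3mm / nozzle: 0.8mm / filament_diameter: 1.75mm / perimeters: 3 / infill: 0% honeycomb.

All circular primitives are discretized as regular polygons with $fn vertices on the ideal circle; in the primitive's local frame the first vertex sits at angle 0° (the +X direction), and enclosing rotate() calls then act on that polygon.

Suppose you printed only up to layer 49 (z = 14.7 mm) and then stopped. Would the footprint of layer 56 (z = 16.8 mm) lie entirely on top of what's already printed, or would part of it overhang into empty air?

Compare the two slices. At z = 14.7: the r=5.5 cylinder gives a regular 6-gon of circumradius 5.5 (constant along its height) (area = (6/2)·5.500²·sin(360°/6) = 78.59 mm²); the cube at (6.5, 3) (footprint 20.5×10) is included at this height (area 205.00 mm²); the cone at (11.5, 2.5) contributes a regular 6-gon of circumradius 9.678 (interpolated between r1=10.5 and r2=7 at t=0.235) (area = (6/2)·9.678²·sin(360°/6) = 243.32 mm²); the cube at (4, 3.5) (footprint 29×20.5) is included at this height (area 594.50 mm²); Combining (union): the regions partially overlap — summed areas 1121.41 mm² minus the doubly-counted overlap 312.45 mm² gives 808.97 mm² — area = 808.97 mm². At z = 16.8: the cylinder is absent (z outside [0, 15.5]); the 20.5×10 cube at (6.5, 3) contributes its full rectangle (area 205.00 mm²); the cone at (11.5, 2.5) contributes a regular 6-gon of circumradius 9.310 (interpolated between r1=10.5 and r2=7 at t=0.340) (area = (6/2)·9.310²·sin(360°/6) = 225.19 mm²); the cube at (4, 3.5) is present — its section is the full 29×20.5 rectangle (area 594.50 mm²); Merging all regions: the regions partially overlap — summed areas 1024.69 mm² minus the doubly-counted overlap 294.93 mm² gives 729.77 mm² — area = 729.77 mm². Checking containment: the cross-section at z = 16.8 is a subset of the cross-section at z = 14.7.

entirely on top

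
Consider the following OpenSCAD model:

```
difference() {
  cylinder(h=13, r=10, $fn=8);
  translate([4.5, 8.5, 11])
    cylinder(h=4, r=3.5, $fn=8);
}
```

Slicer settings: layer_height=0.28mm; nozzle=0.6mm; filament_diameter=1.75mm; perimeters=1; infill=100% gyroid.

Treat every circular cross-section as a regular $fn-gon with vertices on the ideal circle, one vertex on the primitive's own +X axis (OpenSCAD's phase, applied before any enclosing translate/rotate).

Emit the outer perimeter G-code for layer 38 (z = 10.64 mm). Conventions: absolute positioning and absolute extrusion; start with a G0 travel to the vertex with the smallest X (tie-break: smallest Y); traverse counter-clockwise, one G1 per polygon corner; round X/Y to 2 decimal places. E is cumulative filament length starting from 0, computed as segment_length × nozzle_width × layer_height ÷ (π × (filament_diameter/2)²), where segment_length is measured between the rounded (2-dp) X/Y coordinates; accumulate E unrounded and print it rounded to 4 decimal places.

At z = 10.64 mm: the r=10 cylinder gives a regular 8-gon of circumradius 10 (constant along its height); the cylinder at (4.5, 8.5) does not reach this height (z outside [11, 15]); After the difference (first − rest): none of the subtracted shapes is present at this height, so the r=10 cylinder is unchanged — 1 connected region. The outline is a single polygon with 8 vertices. Extrusion per mm of travel: 0.6 × 0.28 / (π × 0.875²) = 0.069846. Accumulating E over each segment gives final E = 4.2763.

G0 X-10.00 Y0.00 Z10.64
G1 X-7.07 Y-7.07 E0.5345
G1 X0.00 Y-10.00 E1.0691
G1 X7.07 Y-7.07 E1.6036
G1 X10.00 Y0.00 E2.1382
G1 X7.07 Y7.07 E2.6727
G1 X0.00 Y10.00 E3.2072
G1 X-7.07 Y7.07 E3.7418
G1 X-10.00 Y0.00 E4.2763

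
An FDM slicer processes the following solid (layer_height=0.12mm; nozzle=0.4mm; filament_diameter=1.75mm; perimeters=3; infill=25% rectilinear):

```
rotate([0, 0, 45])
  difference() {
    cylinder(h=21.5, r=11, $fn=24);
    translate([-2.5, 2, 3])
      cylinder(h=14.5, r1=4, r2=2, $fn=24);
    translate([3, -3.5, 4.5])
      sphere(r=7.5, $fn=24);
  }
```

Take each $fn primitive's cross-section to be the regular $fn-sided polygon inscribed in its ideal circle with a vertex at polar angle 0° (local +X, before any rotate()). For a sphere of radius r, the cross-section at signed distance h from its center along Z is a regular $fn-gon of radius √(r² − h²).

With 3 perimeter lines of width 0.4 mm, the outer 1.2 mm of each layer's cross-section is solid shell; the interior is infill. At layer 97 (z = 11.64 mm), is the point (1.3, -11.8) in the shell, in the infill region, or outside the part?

At z = 11.64 mm: the cylinder: section is a regular 24-gon, circumradius r=11; the cone at (-2.5, 2) contributes a regular 24-gon of circumradius 2.808 (interpolated between r1=4 and r2=2 at t=0.596); the r=7.5 sphere at (3, -3.5) contributes a regular 24-gon of circumradius √(7.5²−7.14²) = 2.296; After the difference (first − rest): starting from the r=11 cylinder, the cone at (-2.5, 2) lies wholly inside it (removes its full 24.49 mm² and its 17.59 mm outline becomes a hole wall); the r=7.5 sphere at (3, -3.5) lies wholly inside it (removes its full 16.37 mm² and its 14.38 mm outline becomes a hole wall) — 1 connected region with 2 holes; (whole slice rotated 45° about Z — lengths, areas and connectivity unchanged). Overall, the cross-section is one region with 2 holes. Undo the 45° rotation: the query point maps to (-7.425, -9.263) in the un-rotated model frame. The nearest boundary edge runs (-5.50, -9.53)→(-7.78, -7.78); distance from the point to it = 0.96 mm. The point is not inside any of the regions above, so it lies outside the cross-section (0.96 mm from the nearest boundary).

outside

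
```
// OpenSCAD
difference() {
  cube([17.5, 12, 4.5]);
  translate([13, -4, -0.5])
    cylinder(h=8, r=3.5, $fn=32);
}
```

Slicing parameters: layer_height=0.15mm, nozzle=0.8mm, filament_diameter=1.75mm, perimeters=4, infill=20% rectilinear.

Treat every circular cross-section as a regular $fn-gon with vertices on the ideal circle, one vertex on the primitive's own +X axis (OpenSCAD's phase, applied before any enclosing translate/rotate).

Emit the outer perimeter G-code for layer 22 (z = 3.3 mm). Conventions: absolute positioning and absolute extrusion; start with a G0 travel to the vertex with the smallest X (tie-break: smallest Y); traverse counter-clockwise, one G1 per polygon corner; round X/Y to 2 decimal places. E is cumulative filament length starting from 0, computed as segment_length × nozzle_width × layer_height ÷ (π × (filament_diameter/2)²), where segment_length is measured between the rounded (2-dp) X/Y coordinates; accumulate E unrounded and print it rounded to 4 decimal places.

G0 X0.00 Y0.00 Z3.30
G1 X17.50 Y0.00 E0.8731
G1 X17.50 Y12.00 E1.4718
G1 X0.00 Y12.00 E2.3448
G1 X0.00 Y0.00 E2.9435

At z = 3.3 mm: the cube is present — its section is the full 17.5×12 rectangle; the r=3.5 cylinder at (13, -4) gives a regular 32-gon of circumradius 3.5 (constant along its height); Taking the first minus the rest: starting from the 17.5×12 cube, the r=3.5 cylinder at (13, -4) misses the remaining region (no effect) — 1 connected region. The outline is a single polygon with 4 vertices. Extrusion per mm of travel: 0.8 × 0.15 / (π × 0.875²) = 0.049890. Accumulating E over each segment gives final E = 2.9435.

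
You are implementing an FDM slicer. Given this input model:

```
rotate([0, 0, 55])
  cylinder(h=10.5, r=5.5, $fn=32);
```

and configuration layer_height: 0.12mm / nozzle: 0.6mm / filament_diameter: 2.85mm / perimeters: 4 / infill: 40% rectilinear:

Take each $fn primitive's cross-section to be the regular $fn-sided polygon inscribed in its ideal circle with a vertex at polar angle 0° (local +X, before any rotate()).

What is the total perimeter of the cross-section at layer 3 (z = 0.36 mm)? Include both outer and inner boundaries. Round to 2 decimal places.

At z = 0.36 mm: the r=5.5 cylinder gives a regular 32-gon of circumradius 5.5 (constant along its height) (perimeter = 2·32·5.500·sin(180°/32) = 34.50 mm); (whole slice rotated 55° about Z — lengths, areas and connectivity unchanged). Overall, the cross-section is a single solid region. Total boundary length (outer) = 34.50 mm.

34.50 mm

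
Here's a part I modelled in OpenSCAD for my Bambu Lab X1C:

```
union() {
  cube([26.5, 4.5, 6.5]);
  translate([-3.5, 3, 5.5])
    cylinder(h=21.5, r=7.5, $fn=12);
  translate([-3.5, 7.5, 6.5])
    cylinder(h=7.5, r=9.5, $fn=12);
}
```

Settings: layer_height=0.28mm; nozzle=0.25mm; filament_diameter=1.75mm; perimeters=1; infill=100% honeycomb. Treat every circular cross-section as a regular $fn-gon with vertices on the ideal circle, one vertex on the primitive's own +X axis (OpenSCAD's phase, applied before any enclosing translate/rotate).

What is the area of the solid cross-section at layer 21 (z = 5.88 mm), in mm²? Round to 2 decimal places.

At z = 5.88 mm: the cube is present — its section is the full 26.5×4.5 rectangle (area 119.25 mm²); the r=7.5 cylinder at (-3.5, 3) gives a regular 12-gon of circumradius 7.5 (constant along its height) (area = (12/2)·7.500²·sin(360°/12) = 168.75 mm²); the cylinder at (-3.5, 7.5) does not reach this height (z outside [6.5, 14]); Combining (union): the regions partially overlap — summed areas 288.00 mm² minus the doubly-counted overlap 16.49 mm² gives 271.51 mm² — area = 271.51 mm². Overall, the cross-section is a single solid region. Net area = 271.51 mm².

271.51 mm²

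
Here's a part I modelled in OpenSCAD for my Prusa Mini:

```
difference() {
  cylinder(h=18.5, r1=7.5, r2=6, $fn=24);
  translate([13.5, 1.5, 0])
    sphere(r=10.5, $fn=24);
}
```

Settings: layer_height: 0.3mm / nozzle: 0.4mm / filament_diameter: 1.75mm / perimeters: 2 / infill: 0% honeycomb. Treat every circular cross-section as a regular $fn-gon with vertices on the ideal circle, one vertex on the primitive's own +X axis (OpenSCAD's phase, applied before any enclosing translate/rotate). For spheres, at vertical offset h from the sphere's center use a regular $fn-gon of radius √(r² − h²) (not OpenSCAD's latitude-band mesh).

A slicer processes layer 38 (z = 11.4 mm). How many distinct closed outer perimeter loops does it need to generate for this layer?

At z = 11.4 mm: the cone (r1=7.5→r2=6) has section circumradius 6.576 here — a regular 24-gon; the sphere at (13.5, 1.5) does not reach this height (|z−center|=11.400 > r=10.5); After the difference (first − rest): none of the subtracted shapes is present at this height, so the cone is unchanged — 1 connected region. The result has 1 disconnected region.

1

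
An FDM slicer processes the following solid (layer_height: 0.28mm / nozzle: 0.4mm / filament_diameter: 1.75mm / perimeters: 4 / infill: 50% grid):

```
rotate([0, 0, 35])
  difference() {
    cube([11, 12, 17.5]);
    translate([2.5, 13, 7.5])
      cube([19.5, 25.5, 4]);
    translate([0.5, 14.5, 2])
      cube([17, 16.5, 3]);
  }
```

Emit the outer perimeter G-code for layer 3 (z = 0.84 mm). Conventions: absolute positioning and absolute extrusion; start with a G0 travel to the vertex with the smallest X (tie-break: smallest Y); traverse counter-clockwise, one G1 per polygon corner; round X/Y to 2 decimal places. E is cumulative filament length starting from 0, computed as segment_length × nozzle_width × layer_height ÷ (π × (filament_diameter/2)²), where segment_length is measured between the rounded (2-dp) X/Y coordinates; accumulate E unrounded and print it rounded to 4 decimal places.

G0 X-6.88 Y9.83 Z0.84
G1 X0.00 Y0.00 E0.5587
G1 X9.01 Y6.31 E1.0709
G1 X2.13 Y16.14 E1.6296
G1 X-6.88 Y9.83 E2.1418

At z = 0.84 mm: the 11×12 cube contributes its full rectangle; the cube at (2.5, 13) does not reach this height (z outside [7.5, 11.5]); the cube at (0.5, 14.5) does not reach this height (z outside [2, 5]); Subtracting the remaining from the first: none of the subtracted shapes is present at this height, so the 11×12 cube is unchanged — 1 connected region; (rotated 35° about Z; rotation is an isometry so areas/perimeters/island counts are preserved). The outline is a single polygon with 4 vertices. Extrusion per mm of travel: 0.4 × 0.28 / (π × 0.875²) = 0.046564. Accumulating E over each segment gives final E = 2.1418.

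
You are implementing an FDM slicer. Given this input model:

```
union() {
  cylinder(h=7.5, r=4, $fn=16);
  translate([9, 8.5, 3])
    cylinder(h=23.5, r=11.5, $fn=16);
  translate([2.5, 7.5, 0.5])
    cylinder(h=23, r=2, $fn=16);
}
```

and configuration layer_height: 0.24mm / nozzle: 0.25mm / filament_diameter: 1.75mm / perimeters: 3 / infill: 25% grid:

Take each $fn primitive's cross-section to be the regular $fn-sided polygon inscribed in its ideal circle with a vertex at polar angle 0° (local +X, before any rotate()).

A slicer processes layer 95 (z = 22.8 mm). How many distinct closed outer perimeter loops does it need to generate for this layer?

1

At z = 22.8 mm: the cylinder is not intersected at this z (z outside [0, 7.5]); the r=11.5 cylinder at (9, 8.5) gives a regular 16-gon of circumradius 11.5 (constant along its height); the r=2 cylinder at (2.5, 7.5) gives a regular 16-gon of circumradius 2 (constant along its height); Taking the union: the r=2 cylinder at (2.5, 7.5) lies entirely inside the r=11.5 cylinder at (9, 8.5), so the union is just the r=11.5 cylinder at (9, 8.5) — 1 connected region. The result has 1 disconnected region.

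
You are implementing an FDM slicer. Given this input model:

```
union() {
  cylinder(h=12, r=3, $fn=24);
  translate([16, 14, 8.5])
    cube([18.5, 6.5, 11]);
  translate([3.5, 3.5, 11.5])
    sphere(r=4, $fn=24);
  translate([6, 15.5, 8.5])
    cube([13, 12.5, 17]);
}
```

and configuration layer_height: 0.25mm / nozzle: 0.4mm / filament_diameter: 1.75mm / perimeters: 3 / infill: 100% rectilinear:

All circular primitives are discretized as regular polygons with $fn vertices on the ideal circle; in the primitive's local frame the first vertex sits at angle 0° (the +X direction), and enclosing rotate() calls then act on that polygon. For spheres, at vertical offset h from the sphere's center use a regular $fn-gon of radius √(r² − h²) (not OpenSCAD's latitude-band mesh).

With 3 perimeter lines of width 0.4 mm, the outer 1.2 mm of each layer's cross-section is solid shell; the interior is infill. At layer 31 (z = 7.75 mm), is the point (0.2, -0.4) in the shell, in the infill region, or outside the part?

infill

At z = 7.75 mm: the r=3 cylinder gives a regular 24-gon of circumradius 3 (constant along its height); the cube at (16, 14) is absent (z outside [8.5, 19.5]); the r=4 sphere at (3.5, 3.5) contributes a regular 24-gon of circumradius √(4²−3.75²) = 1.392; the cube at (6, 15.5) is not intersected at this z (z outside [8.5, 25.5]); Combining (union): the 2 present regions are separate (no shared area or edge), so areas and boundary lengths simply add and each stays a separate island — 2 connected regions. Overall, the cross-section has 2 separate islands. The nearest boundary edge runs (1.50, -2.60)→(0.78, -2.90); distance from the point to it = 2.53 mm. (Shell/infill is judged within the island containing the point — the largest one.) The point is inside the cross-section and 2.53 mm from the nearest boundary — more than the 1.2 mm shell width (3 × 0.4), so it's in the infill interior.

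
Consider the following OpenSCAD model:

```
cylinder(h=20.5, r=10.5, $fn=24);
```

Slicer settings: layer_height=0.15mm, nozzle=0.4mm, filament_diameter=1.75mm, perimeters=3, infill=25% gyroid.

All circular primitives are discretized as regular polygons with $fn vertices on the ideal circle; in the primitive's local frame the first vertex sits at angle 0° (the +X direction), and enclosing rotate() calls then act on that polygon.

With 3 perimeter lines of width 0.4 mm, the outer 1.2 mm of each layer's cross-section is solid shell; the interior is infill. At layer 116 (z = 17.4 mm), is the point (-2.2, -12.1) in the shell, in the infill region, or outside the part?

outside

At z = 17.4 mm: the cylinder: section is a regular 24-gon, circumradius r=10.5. Overall, the cross-section is a single solid region. The nearest boundary edge runs (-2.72, -10.14)→(-0.00, -10.50); distance from the point to it = 1.87 mm. The point is not inside any of the regions above, so it lies outside the cross-section (1.87 mm from the nearest boundary).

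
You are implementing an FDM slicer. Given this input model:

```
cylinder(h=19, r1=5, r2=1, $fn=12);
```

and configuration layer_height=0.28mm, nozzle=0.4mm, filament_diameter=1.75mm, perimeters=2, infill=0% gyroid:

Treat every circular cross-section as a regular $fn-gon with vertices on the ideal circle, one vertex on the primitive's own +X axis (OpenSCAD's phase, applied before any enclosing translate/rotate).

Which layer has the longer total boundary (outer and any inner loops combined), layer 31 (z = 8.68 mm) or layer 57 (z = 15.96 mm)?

layer 31 (z = 8.68 mm)

Layer 31 (z = 8.68): the cone contributes a regular 12-gon of circumradius 3.173 (interpolated between r1=5 and r2=1 at t=0.457) (perimeter = 2·12·3.173·sin(180°/12) = 19.71 mm). So its perimeter = 19.71 mm. Layer 57 (z = 15.96): the cone: at t=0.840 of its height the radius interpolates to r₁+(r₂−r₁)t = 1.640, giving a regular 12-gon of that circumradius (perimeter = 2·12·1.640·sin(180°/12) = 10.19 mm). So its perimeter = 10.19 mm. Layer 31 is larger (19.71 vs 10.19 mm).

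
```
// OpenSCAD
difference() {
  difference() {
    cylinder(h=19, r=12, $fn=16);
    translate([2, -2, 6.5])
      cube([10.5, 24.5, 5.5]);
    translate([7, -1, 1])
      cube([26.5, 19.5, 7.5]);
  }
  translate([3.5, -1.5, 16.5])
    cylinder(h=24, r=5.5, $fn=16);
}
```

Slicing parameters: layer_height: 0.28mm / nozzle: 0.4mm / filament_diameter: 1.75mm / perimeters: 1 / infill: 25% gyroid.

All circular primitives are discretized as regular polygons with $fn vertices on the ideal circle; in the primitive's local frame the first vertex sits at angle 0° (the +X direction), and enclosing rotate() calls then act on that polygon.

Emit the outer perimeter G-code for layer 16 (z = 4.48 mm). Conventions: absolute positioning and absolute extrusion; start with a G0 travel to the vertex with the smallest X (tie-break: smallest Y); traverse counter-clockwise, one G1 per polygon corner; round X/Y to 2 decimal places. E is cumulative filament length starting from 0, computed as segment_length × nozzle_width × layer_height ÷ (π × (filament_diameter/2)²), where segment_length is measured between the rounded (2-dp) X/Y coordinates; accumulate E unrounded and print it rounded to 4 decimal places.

G0 X-12.00 Y0.00 Z4.48
G1 X-11.09 Y-4.59 E0.2179
G1 X-8.49 Y-8.49 E0.4361
G1 X-4.59 Y-11.09 E0.6544
G1 X0.00 Y-12.00 E0.8723
G1 X4.59 Y-11.09 E1.0902
G1 X8.49 Y-8.49 E1.3084
G1 X11.09 Y-4.59 E1.5267
G1 X11.80 Y-1.00 E1.6971
G1 X7.00 Y-1.00 E1.9206
G1 X7.00 Y9.48 E2.4086
G1 X4.59 Y11.09 E2.5436
G1 X0.00 Y12.00 E2.7614
G1 X-4.59 Y11.09 E2.9793
G1 X-8.49 Y8.49 E3.1976
G1 X-11.09 Y4.59 E3.4158
G1 X-12.00 Y0.00 E3.6337

At z = 4.48 mm: the r=12 cylinder contributes a regular 16-gon of circumradius 12; the cube at (2, -2) is not intersected at this z (z outside [6.5, 12]); the cube at (7, -1) (footprint 26.5×19.5) is included at this height; Taking the first minus the rest: starting from the r=12 cylinder, the 26.5×19.5 cube at (7, -1) partially overlaps it — only the 37.35 mm² overlap (of its 516.75 mm²) is removed, clipping the outline — 1 connected region; the cylinder at (3.5, -1.5) is absent (z outside [16.5, 40.5]); Subtracting the remaining from the first: none of the subtracted shapes is present at this height, so the result so far is unchanged — 1 connected region. The outline is a single polygon with 16 vertices. Extrusion per mm of travel: 0.4 × 0.28 / (π × 0.875²) = 0.046564. Accumulating E over each segment gives final E = 3.6337.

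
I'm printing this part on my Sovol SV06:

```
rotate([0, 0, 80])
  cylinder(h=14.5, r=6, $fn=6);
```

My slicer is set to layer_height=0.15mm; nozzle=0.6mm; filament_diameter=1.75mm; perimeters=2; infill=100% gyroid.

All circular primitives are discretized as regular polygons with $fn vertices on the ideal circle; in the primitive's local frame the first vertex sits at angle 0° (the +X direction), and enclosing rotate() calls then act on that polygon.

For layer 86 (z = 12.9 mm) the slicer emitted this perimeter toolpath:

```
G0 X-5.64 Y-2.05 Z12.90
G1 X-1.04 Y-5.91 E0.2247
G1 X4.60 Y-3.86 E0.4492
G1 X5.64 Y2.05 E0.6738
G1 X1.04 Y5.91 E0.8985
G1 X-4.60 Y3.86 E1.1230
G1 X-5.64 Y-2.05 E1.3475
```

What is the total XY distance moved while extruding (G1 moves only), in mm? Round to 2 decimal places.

36.01 mm

Sum the Euclidean lengths of each G1 segment: total = 36.01 mm.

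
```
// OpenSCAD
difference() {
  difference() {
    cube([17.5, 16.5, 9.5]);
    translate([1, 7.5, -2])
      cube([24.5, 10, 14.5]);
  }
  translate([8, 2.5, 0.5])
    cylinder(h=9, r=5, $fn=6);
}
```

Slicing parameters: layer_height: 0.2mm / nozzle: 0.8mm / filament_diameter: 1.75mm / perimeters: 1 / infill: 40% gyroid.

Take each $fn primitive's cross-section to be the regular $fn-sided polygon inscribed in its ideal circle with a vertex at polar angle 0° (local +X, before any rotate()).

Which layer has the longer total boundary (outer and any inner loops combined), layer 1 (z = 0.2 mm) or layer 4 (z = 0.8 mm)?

layer 4 (z = 0.8 mm)

Layer 1 (z = 0.2): the cube is present — its section is the full 17.5×16.5 rectangle (perimeter 68.00 mm); the cube at (1, 7.5) is present — its section is the full 24.5×10 rectangle (perimeter 69.00 mm); Taking the first minus the rest: starting from the 17.5×16.5 cube, the 24.5×10 cube at (1, 7.5) partially overlaps it — only the 148.50 mm² overlap (of its 245.00 mm²) is removed, clipping the outline — boundary = 68.00 mm; the cylinder at (8, 2.5) is absent (z outside [0.5, 9.5]); Taking the first minus the rest: none of the subtracted shapes is present at this height, so the result so far is unchanged — boundary = 68.00 mm. So its perimeter = 68.00 mm. Layer 4 (z = 0.8): the cube is present — its section is the full 17.5×16.5 rectangle (perimeter 68.00 mm); the cube at (1, 7.5) is present — its section is the full 24.5×10 rectangle (perimeter 69.00 mm); Taking the first minus the rest: starting from the 17.5×16.5 cube, the 24.5×10 cube at (1, 7.5) partially overlaps it — only the 148.50 mm² overlap (of its 245.00 mm²) is removed, clipping the outline — boundary = 68.00 mm; the r=5 cylinder at (8, 2.5) contributes a regular 6-gon of circumradius 5 (perimeter = 2·6·5.000·sin(180°/6) = 30.00 mm); After the difference (first − rest): starting from the result so far, the r=5 cylinder at (8, 2.5) partially overlaps it — only the 53.87 mm² overlap (of its 64.95 mm²) is removed, clipping the outline — boundary = 81.66 mm. So its perimeter = 81.66 mm. Layer 4 is larger (81.66 vs 68.00 mm).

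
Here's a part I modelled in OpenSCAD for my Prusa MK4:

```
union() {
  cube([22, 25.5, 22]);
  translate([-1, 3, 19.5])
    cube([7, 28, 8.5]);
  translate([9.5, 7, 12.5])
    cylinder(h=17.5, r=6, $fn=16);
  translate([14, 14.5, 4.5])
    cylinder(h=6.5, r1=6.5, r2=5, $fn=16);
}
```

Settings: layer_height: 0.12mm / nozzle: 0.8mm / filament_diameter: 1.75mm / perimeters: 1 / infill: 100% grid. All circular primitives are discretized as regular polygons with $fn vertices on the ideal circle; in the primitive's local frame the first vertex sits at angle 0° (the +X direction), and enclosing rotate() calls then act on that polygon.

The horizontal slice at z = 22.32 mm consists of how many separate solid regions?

At z = 22.32 mm: the cube does not reach this height (z outside [0, 22]); the cube at (-1, 3) (footprint 7×28) is included at this height; the cylinder at (9.5, 7): section is a regular 16-gon, circumradius r=6; the cone at (14, 14.5) does not reach this height (z outside [4.5, 11]); Taking the union: the regions partially overlap (shared area 15.84 mm²), so overlapping operands fuse into one piece — 1 connected region. The result has 1 disconnected region.

1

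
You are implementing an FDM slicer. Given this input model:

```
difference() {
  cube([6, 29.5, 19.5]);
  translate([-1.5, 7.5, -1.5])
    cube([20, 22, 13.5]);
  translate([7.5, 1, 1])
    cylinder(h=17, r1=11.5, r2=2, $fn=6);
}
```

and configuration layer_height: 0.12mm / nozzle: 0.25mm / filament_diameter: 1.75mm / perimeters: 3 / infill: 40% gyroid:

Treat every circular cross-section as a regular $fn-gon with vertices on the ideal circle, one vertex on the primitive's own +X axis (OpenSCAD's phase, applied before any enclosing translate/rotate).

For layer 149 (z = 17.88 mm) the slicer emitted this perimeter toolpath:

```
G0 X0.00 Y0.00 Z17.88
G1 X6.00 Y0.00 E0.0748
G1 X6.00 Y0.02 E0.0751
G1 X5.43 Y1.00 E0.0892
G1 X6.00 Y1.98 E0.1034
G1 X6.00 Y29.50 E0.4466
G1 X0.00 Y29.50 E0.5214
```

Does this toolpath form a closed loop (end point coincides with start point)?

no

Start point (G0): (0.00, 0.00). End point (last G1): the path does not return to the start — open.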